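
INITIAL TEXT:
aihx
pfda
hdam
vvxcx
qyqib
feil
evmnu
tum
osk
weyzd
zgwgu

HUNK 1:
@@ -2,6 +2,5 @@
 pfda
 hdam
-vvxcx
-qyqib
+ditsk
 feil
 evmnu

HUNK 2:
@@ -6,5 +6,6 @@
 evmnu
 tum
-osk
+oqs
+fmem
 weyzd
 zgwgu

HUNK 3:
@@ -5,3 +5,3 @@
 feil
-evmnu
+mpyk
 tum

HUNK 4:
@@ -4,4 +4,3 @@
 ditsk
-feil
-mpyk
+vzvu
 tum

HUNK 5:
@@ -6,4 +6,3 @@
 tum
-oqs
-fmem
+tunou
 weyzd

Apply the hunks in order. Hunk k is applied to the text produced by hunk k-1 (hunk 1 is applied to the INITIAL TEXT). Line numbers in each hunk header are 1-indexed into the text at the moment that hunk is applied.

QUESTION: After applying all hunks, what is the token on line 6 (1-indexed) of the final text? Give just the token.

Hunk 1: at line 2 remove [vvxcx,qyqib] add [ditsk] -> 10 lines: aihx pfda hdam ditsk feil evmnu tum osk weyzd zgwgu
Hunk 2: at line 6 remove [osk] add [oqs,fmem] -> 11 lines: aihx pfda hdam ditsk feil evmnu tum oqs fmem weyzd zgwgu
Hunk 3: at line 5 remove [evmnu] add [mpyk] -> 11 lines: aihx pfda hdam ditsk feil mpyk tum oqs fmem weyzd zgwgu
Hunk 4: at line 4 remove [feil,mpyk] add [vzvu] -> 10 lines: aihx pfda hdam ditsk vzvu tum oqs fmem weyzd zgwgu
Hunk 5: at line 6 remove [oqs,fmem] add [tunou] -> 9 lines: aihx pfda hdam ditsk vzvu tum tunou weyzd zgwgu
Final line 6: tum

Answer: tum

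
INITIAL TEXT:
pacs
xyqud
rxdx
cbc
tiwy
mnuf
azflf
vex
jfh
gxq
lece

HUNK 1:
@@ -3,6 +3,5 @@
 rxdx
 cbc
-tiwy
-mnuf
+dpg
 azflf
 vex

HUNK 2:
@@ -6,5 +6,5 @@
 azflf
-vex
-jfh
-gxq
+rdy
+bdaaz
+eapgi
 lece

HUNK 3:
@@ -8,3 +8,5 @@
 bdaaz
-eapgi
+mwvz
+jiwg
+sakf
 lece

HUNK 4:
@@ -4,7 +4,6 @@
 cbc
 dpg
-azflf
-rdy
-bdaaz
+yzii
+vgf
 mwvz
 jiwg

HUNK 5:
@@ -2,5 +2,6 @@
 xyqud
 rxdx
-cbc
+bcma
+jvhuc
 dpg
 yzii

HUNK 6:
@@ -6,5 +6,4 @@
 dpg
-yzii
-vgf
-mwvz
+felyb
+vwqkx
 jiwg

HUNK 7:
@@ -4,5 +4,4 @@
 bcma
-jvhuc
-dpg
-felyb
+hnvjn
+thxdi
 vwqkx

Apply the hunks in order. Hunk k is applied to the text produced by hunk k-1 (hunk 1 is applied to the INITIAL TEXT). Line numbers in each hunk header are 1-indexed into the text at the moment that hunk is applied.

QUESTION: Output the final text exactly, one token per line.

Hunk 1: at line 3 remove [tiwy,mnuf] add [dpg] -> 10 lines: pacs xyqud rxdx cbc dpg azflf vex jfh gxq lece
Hunk 2: at line 6 remove [vex,jfh,gxq] add [rdy,bdaaz,eapgi] -> 10 lines: pacs xyqud rxdx cbc dpg azflf rdy bdaaz eapgi lece
Hunk 3: at line 8 remove [eapgi] add [mwvz,jiwg,sakf] -> 12 lines: pacs xyqud rxdx cbc dpg azflf rdy bdaaz mwvz jiwg sakf lece
Hunk 4: at line 4 remove [azflf,rdy,bdaaz] add [yzii,vgf] -> 11 lines: pacs xyqud rxdx cbc dpg yzii vgf mwvz jiwg sakf lece
Hunk 5: at line 2 remove [cbc] add [bcma,jvhuc] -> 12 lines: pacs xyqud rxdx bcma jvhuc dpg yzii vgf mwvz jiwg sakf lece
Hunk 6: at line 6 remove [yzii,vgf,mwvz] add [felyb,vwqkx] -> 11 lines: pacs xyqud rxdx bcma jvhuc dpg felyb vwqkx jiwg sakf lece
Hunk 7: at line 4 remove [jvhuc,dpg,felyb] add [hnvjn,thxdi] -> 10 lines: pacs xyqud rxdx bcma hnvjn thxdi vwqkx jiwg sakf lece

Answer: pacs
xyqud
rxdx
bcma
hnvjn
thxdi
vwqkx
jiwg
sakf
lece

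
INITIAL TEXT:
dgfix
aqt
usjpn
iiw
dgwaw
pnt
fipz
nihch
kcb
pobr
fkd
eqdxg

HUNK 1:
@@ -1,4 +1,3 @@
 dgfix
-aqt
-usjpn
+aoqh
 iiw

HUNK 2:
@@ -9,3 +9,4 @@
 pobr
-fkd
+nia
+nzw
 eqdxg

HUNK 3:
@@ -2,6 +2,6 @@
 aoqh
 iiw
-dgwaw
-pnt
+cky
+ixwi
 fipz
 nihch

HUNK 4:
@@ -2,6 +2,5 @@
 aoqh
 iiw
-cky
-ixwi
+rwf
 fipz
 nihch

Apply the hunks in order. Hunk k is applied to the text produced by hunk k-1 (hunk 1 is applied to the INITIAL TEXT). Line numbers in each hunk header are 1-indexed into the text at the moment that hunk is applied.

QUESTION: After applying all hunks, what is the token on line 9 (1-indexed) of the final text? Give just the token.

Answer: nia

Derivation:
Hunk 1: at line 1 remove [aqt,usjpn] add [aoqh] -> 11 lines: dgfix aoqh iiw dgwaw pnt fipz nihch kcb pobr fkd eqdxg
Hunk 2: at line 9 remove [fkd] add [nia,nzw] -> 12 lines: dgfix aoqh iiw dgwaw pnt fipz nihch kcb pobr nia nzw eqdxg
Hunk 3: at line 2 remove [dgwaw,pnt] add [cky,ixwi] -> 12 lines: dgfix aoqh iiw cky ixwi fipz nihch kcb pobr nia nzw eqdxg
Hunk 4: at line 2 remove [cky,ixwi] add [rwf] -> 11 lines: dgfix aoqh iiw rwf fipz nihch kcb pobr nia nzw eqdxg
Final line 9: nia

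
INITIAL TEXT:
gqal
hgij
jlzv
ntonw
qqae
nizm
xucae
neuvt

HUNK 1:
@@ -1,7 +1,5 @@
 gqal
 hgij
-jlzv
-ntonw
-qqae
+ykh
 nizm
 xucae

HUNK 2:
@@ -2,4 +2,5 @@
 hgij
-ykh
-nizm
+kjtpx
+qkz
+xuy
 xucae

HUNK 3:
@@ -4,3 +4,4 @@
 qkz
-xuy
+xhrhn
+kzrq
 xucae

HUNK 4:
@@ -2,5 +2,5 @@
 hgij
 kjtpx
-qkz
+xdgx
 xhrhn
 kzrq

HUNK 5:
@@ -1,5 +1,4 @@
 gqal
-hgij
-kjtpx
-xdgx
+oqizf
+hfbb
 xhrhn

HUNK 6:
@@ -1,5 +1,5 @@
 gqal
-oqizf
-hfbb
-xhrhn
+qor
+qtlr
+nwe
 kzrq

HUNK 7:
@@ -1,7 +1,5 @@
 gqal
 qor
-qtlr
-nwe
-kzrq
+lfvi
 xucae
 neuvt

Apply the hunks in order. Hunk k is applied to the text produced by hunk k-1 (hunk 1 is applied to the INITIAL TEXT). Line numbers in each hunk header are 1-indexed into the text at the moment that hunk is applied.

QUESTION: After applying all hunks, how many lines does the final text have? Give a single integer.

Answer: 5

Derivation:
Hunk 1: at line 1 remove [jlzv,ntonw,qqae] add [ykh] -> 6 lines: gqal hgij ykh nizm xucae neuvt
Hunk 2: at line 2 remove [ykh,nizm] add [kjtpx,qkz,xuy] -> 7 lines: gqal hgij kjtpx qkz xuy xucae neuvt
Hunk 3: at line 4 remove [xuy] add [xhrhn,kzrq] -> 8 lines: gqal hgij kjtpx qkz xhrhn kzrq xucae neuvt
Hunk 4: at line 2 remove [qkz] add [xdgx] -> 8 lines: gqal hgij kjtpx xdgx xhrhn kzrq xucae neuvt
Hunk 5: at line 1 remove [hgij,kjtpx,xdgx] add [oqizf,hfbb] -> 7 lines: gqal oqizf hfbb xhrhn kzrq xucae neuvt
Hunk 6: at line 1 remove [oqizf,hfbb,xhrhn] add [qor,qtlr,nwe] -> 7 lines: gqal qor qtlr nwe kzrq xucae neuvt
Hunk 7: at line 1 remove [qtlr,nwe,kzrq] add [lfvi] -> 5 lines: gqal qor lfvi xucae neuvt
Final line count: 5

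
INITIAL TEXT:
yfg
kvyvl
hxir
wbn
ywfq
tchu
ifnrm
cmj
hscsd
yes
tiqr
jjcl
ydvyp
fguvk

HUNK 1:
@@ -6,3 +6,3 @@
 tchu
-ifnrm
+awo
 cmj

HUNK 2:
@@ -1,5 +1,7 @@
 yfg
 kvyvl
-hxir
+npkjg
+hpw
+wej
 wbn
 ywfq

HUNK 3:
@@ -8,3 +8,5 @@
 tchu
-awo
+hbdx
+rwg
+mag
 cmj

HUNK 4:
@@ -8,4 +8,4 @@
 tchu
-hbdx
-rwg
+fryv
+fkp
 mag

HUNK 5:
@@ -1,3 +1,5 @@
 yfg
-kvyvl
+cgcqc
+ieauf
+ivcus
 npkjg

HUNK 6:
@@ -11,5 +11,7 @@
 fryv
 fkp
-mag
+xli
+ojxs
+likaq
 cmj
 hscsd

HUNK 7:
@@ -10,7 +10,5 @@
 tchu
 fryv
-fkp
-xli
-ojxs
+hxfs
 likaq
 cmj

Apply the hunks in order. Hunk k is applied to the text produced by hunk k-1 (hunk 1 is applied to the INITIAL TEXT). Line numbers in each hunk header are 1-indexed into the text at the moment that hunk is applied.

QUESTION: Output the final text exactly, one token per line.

Answer: yfg
cgcqc
ieauf
ivcus
npkjg
hpw
wej
wbn
ywfq
tchu
fryv
hxfs
likaq
cmj
hscsd
yes
tiqr
jjcl
ydvyp
fguvk

Derivation:
Hunk 1: at line 6 remove [ifnrm] add [awo] -> 14 lines: yfg kvyvl hxir wbn ywfq tchu awo cmj hscsd yes tiqr jjcl ydvyp fguvk
Hunk 2: at line 1 remove [hxir] add [npkjg,hpw,wej] -> 16 lines: yfg kvyvl npkjg hpw wej wbn ywfq tchu awo cmj hscsd yes tiqr jjcl ydvyp fguvk
Hunk 3: at line 8 remove [awo] add [hbdx,rwg,mag] -> 18 lines: yfg kvyvl npkjg hpw wej wbn ywfq tchu hbdx rwg mag cmj hscsd yes tiqr jjcl ydvyp fguvk
Hunk 4: at line 8 remove [hbdx,rwg] add [fryv,fkp] -> 18 lines: yfg kvyvl npkjg hpw wej wbn ywfq tchu fryv fkp mag cmj hscsd yes tiqr jjcl ydvyp fguvk
Hunk 5: at line 1 remove [kvyvl] add [cgcqc,ieauf,ivcus] -> 20 lines: yfg cgcqc ieauf ivcus npkjg hpw wej wbn ywfq tchu fryv fkp mag cmj hscsd yes tiqr jjcl ydvyp fguvk
Hunk 6: at line 11 remove [mag] add [xli,ojxs,likaq] -> 22 lines: yfg cgcqc ieauf ivcus npkjg hpw wej wbn ywfq tchu fryv fkp xli ojxs likaq cmj hscsd yes tiqr jjcl ydvyp fguvk
Hunk 7: at line 10 remove [fkp,xli,ojxs] add [hxfs] -> 20 lines: yfg cgcqc ieauf ivcus npkjg hpw wej wbn ywfq tchu fryv hxfs likaq cmj hscsd yes tiqr jjcl ydvyp fguvk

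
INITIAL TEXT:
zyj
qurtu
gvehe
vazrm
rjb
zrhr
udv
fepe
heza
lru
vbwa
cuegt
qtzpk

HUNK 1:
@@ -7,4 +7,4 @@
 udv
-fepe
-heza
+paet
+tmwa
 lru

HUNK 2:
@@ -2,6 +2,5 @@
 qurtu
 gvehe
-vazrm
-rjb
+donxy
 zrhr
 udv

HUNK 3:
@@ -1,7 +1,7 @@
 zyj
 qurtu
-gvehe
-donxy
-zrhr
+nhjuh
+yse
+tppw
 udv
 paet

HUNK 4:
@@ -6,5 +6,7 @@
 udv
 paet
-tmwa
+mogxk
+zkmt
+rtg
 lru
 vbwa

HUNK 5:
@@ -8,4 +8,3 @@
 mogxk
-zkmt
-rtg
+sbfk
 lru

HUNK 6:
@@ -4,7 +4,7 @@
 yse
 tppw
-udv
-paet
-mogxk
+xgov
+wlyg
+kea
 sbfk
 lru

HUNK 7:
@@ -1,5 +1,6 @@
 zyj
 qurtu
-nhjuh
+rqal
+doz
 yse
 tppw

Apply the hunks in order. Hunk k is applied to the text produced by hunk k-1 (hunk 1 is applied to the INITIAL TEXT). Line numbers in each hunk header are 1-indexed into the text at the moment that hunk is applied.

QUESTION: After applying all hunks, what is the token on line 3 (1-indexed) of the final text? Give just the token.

Hunk 1: at line 7 remove [fepe,heza] add [paet,tmwa] -> 13 lines: zyj qurtu gvehe vazrm rjb zrhr udv paet tmwa lru vbwa cuegt qtzpk
Hunk 2: at line 2 remove [vazrm,rjb] add [donxy] -> 12 lines: zyj qurtu gvehe donxy zrhr udv paet tmwa lru vbwa cuegt qtzpk
Hunk 3: at line 1 remove [gvehe,donxy,zrhr] add [nhjuh,yse,tppw] -> 12 lines: zyj qurtu nhjuh yse tppw udv paet tmwa lru vbwa cuegt qtzpk
Hunk 4: at line 6 remove [tmwa] add [mogxk,zkmt,rtg] -> 14 lines: zyj qurtu nhjuh yse tppw udv paet mogxk zkmt rtg lru vbwa cuegt qtzpk
Hunk 5: at line 8 remove [zkmt,rtg] add [sbfk] -> 13 lines: zyj qurtu nhjuh yse tppw udv paet mogxk sbfk lru vbwa cuegt qtzpk
Hunk 6: at line 4 remove [udv,paet,mogxk] add [xgov,wlyg,kea] -> 13 lines: zyj qurtu nhjuh yse tppw xgov wlyg kea sbfk lru vbwa cuegt qtzpk
Hunk 7: at line 1 remove [nhjuh] add [rqal,doz] -> 14 lines: zyj qurtu rqal doz yse tppw xgov wlyg kea sbfk lru vbwa cuegt qtzpk
Final line 3: rqal

Answer: rqal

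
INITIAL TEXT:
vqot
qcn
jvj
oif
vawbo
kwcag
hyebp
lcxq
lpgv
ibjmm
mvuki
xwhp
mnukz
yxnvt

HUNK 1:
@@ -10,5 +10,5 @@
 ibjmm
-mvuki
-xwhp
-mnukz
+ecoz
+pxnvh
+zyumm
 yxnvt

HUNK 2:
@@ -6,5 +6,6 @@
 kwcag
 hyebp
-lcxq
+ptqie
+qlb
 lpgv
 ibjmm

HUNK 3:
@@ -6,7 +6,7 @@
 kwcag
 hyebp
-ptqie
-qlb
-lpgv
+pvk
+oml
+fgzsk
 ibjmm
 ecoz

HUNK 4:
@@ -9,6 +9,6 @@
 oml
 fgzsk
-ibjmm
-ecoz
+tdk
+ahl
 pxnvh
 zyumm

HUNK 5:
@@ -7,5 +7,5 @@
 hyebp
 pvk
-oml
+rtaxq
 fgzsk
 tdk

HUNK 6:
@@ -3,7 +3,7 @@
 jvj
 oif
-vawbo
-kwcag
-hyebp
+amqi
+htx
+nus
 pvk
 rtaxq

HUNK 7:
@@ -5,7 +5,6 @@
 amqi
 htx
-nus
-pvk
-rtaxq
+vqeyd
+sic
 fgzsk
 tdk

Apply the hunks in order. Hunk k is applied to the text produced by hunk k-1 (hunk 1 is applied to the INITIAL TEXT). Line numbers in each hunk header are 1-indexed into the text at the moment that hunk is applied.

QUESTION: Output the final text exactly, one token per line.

Answer: vqot
qcn
jvj
oif
amqi
htx
vqeyd
sic
fgzsk
tdk
ahl
pxnvh
zyumm
yxnvt

Derivation:
Hunk 1: at line 10 remove [mvuki,xwhp,mnukz] add [ecoz,pxnvh,zyumm] -> 14 lines: vqot qcn jvj oif vawbo kwcag hyebp lcxq lpgv ibjmm ecoz pxnvh zyumm yxnvt
Hunk 2: at line 6 remove [lcxq] add [ptqie,qlb] -> 15 lines: vqot qcn jvj oif vawbo kwcag hyebp ptqie qlb lpgv ibjmm ecoz pxnvh zyumm yxnvt
Hunk 3: at line 6 remove [ptqie,qlb,lpgv] add [pvk,oml,fgzsk] -> 15 lines: vqot qcn jvj oif vawbo kwcag hyebp pvk oml fgzsk ibjmm ecoz pxnvh zyumm yxnvt
Hunk 4: at line 9 remove [ibjmm,ecoz] add [tdk,ahl] -> 15 lines: vqot qcn jvj oif vawbo kwcag hyebp pvk oml fgzsk tdk ahl pxnvh zyumm yxnvt
Hunk 5: at line 7 remove [oml] add [rtaxq] -> 15 lines: vqot qcn jvj oif vawbo kwcag hyebp pvk rtaxq fgzsk tdk ahl pxnvh zyumm yxnvt
Hunk 6: at line 3 remove [vawbo,kwcag,hyebp] add [amqi,htx,nus] -> 15 lines: vqot qcn jvj oif amqi htx nus pvk rtaxq fgzsk tdk ahl pxnvh zyumm yxnvt
Hunk 7: at line 5 remove [nus,pvk,rtaxq] add [vqeyd,sic] -> 14 lines: vqot qcn jvj oif amqi htx vqeyd sic fgzsk tdk ahl pxnvh zyumm yxnvt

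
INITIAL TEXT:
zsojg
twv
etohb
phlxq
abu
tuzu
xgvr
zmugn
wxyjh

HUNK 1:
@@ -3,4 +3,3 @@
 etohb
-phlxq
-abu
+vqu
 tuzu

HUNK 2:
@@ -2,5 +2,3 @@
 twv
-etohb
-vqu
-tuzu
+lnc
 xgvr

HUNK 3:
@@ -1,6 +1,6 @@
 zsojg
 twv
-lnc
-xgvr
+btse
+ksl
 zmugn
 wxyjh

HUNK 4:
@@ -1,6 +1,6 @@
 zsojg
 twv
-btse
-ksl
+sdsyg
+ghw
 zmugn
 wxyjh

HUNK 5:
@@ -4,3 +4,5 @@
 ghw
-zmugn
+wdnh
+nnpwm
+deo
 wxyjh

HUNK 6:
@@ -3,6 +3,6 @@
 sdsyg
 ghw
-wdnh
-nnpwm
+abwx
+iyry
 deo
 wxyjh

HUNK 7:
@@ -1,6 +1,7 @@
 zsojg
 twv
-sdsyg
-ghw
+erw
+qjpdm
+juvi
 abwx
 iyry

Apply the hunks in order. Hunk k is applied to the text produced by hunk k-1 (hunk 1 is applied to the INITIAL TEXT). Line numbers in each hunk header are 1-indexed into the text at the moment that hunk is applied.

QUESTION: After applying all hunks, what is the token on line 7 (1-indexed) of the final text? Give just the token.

Answer: iyry

Derivation:
Hunk 1: at line 3 remove [phlxq,abu] add [vqu] -> 8 lines: zsojg twv etohb vqu tuzu xgvr zmugn wxyjh
Hunk 2: at line 2 remove [etohb,vqu,tuzu] add [lnc] -> 6 lines: zsojg twv lnc xgvr zmugn wxyjh
Hunk 3: at line 1 remove [lnc,xgvr] add [btse,ksl] -> 6 lines: zsojg twv btse ksl zmugn wxyjh
Hunk 4: at line 1 remove [btse,ksl] add [sdsyg,ghw] -> 6 lines: zsojg twv sdsyg ghw zmugn wxyjh
Hunk 5: at line 4 remove [zmugn] add [wdnh,nnpwm,deo] -> 8 lines: zsojg twv sdsyg ghw wdnh nnpwm deo wxyjh
Hunk 6: at line 3 remove [wdnh,nnpwm] add [abwx,iyry] -> 8 lines: zsojg twv sdsyg ghw abwx iyry deo wxyjh
Hunk 7: at line 1 remove [sdsyg,ghw] add [erw,qjpdm,juvi] -> 9 lines: zsojg twv erw qjpdm juvi abwx iyry deo wxyjh
Final line 7: iyry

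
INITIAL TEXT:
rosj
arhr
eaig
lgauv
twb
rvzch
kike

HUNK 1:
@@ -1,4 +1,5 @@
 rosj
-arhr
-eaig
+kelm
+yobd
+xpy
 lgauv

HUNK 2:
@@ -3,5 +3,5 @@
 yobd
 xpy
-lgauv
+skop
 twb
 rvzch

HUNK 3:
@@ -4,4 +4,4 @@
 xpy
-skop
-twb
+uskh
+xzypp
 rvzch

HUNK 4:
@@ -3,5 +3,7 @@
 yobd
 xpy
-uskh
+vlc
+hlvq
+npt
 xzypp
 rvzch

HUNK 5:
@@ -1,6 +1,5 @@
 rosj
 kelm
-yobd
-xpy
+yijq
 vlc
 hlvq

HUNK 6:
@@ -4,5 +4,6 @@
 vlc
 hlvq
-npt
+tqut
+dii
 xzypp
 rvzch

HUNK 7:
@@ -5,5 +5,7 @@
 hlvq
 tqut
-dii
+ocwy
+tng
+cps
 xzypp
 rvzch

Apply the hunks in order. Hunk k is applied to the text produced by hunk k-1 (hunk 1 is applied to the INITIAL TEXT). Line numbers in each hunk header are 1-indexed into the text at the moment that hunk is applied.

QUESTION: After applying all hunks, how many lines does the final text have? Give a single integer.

Hunk 1: at line 1 remove [arhr,eaig] add [kelm,yobd,xpy] -> 8 lines: rosj kelm yobd xpy lgauv twb rvzch kike
Hunk 2: at line 3 remove [lgauv] add [skop] -> 8 lines: rosj kelm yobd xpy skop twb rvzch kike
Hunk 3: at line 4 remove [skop,twb] add [uskh,xzypp] -> 8 lines: rosj kelm yobd xpy uskh xzypp rvzch kike
Hunk 4: at line 3 remove [uskh] add [vlc,hlvq,npt] -> 10 lines: rosj kelm yobd xpy vlc hlvq npt xzypp rvzch kike
Hunk 5: at line 1 remove [yobd,xpy] add [yijq] -> 9 lines: rosj kelm yijq vlc hlvq npt xzypp rvzch kike
Hunk 6: at line 4 remove [npt] add [tqut,dii] -> 10 lines: rosj kelm yijq vlc hlvq tqut dii xzypp rvzch kike
Hunk 7: at line 5 remove [dii] add [ocwy,tng,cps] -> 12 lines: rosj kelm yijq vlc hlvq tqut ocwy tng cps xzypp rvzch kike
Final line count: 12

Answer: 12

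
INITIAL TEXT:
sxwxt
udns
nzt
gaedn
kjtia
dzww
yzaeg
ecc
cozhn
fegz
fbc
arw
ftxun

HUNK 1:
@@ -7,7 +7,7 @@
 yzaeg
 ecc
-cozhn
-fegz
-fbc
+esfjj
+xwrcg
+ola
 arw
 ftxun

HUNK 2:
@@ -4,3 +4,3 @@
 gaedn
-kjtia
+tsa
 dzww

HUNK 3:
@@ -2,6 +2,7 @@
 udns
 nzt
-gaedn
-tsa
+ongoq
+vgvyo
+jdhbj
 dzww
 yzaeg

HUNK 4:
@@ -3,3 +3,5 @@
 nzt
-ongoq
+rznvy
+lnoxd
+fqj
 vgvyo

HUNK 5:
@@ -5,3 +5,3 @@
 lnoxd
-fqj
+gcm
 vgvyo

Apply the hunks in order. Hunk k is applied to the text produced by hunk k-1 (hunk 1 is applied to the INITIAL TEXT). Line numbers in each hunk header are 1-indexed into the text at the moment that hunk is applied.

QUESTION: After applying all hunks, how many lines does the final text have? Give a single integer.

Answer: 16

Derivation:
Hunk 1: at line 7 remove [cozhn,fegz,fbc] add [esfjj,xwrcg,ola] -> 13 lines: sxwxt udns nzt gaedn kjtia dzww yzaeg ecc esfjj xwrcg ola arw ftxun
Hunk 2: at line 4 remove [kjtia] add [tsa] -> 13 lines: sxwxt udns nzt gaedn tsa dzww yzaeg ecc esfjj xwrcg ola arw ftxun
Hunk 3: at line 2 remove [gaedn,tsa] add [ongoq,vgvyo,jdhbj] -> 14 lines: sxwxt udns nzt ongoq vgvyo jdhbj dzww yzaeg ecc esfjj xwrcg ola arw ftxun
Hunk 4: at line 3 remove [ongoq] add [rznvy,lnoxd,fqj] -> 16 lines: sxwxt udns nzt rznvy lnoxd fqj vgvyo jdhbj dzww yzaeg ecc esfjj xwrcg ola arw ftxun
Hunk 5: at line 5 remove [fqj] add [gcm] -> 16 lines: sxwxt udns nzt rznvy lnoxd gcm vgvyo jdhbj dzww yzaeg ecc esfjj xwrcg ola arw ftxun
Final line count: 16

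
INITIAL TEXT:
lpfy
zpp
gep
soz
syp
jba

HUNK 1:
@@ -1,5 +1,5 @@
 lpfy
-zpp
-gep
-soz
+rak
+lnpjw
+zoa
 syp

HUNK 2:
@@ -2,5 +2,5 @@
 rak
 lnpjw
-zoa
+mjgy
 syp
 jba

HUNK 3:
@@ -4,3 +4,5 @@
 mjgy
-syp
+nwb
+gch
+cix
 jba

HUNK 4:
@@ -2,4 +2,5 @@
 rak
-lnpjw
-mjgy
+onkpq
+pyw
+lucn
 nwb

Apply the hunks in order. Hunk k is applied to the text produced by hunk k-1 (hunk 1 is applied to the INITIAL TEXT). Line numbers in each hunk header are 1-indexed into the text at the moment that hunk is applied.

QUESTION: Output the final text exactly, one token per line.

Hunk 1: at line 1 remove [zpp,gep,soz] add [rak,lnpjw,zoa] -> 6 lines: lpfy rak lnpjw zoa syp jba
Hunk 2: at line 2 remove [zoa] add [mjgy] -> 6 lines: lpfy rak lnpjw mjgy syp jba
Hunk 3: at line 4 remove [syp] add [nwb,gch,cix] -> 8 lines: lpfy rak lnpjw mjgy nwb gch cix jba
Hunk 4: at line 2 remove [lnpjw,mjgy] add [onkpq,pyw,lucn] -> 9 lines: lpfy rak onkpq pyw lucn nwb gch cix jba

Answer: lpfy
rak
onkpq
pyw
lucn
nwb
gch
cix
jba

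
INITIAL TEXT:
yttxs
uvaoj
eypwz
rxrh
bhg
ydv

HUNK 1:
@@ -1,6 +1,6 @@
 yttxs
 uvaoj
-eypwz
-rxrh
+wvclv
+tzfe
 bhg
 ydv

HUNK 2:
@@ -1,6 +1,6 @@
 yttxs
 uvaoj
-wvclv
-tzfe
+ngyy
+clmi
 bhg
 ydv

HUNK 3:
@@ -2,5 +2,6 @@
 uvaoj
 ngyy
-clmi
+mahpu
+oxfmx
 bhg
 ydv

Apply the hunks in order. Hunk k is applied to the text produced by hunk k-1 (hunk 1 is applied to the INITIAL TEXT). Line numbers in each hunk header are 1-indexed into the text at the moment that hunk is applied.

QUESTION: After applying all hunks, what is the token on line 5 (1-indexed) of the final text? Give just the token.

Answer: oxfmx

Derivation:
Hunk 1: at line 1 remove [eypwz,rxrh] add [wvclv,tzfe] -> 6 lines: yttxs uvaoj wvclv tzfe bhg ydv
Hunk 2: at line 1 remove [wvclv,tzfe] add [ngyy,clmi] -> 6 lines: yttxs uvaoj ngyy clmi bhg ydv
Hunk 3: at line 2 remove [clmi] add [mahpu,oxfmx] -> 7 lines: yttxs uvaoj ngyy mahpu oxfmx bhg ydv
Final line 5: oxfmx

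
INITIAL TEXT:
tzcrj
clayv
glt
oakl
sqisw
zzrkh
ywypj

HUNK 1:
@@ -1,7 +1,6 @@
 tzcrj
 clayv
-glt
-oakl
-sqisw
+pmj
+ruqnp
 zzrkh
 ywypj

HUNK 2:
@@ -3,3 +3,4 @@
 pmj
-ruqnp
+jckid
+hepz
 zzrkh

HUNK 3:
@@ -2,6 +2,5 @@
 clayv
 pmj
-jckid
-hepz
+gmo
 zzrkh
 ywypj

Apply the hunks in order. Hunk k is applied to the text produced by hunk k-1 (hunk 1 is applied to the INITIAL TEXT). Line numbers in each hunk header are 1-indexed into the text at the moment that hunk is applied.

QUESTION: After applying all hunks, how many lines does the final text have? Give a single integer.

Answer: 6

Derivation:
Hunk 1: at line 1 remove [glt,oakl,sqisw] add [pmj,ruqnp] -> 6 lines: tzcrj clayv pmj ruqnp zzrkh ywypj
Hunk 2: at line 3 remove [ruqnp] add [jckid,hepz] -> 7 lines: tzcrj clayv pmj jckid hepz zzrkh ywypj
Hunk 3: at line 2 remove [jckid,hepz] add [gmo] -> 6 lines: tzcrj clayv pmj gmo zzrkh ywypj
Final line count: 6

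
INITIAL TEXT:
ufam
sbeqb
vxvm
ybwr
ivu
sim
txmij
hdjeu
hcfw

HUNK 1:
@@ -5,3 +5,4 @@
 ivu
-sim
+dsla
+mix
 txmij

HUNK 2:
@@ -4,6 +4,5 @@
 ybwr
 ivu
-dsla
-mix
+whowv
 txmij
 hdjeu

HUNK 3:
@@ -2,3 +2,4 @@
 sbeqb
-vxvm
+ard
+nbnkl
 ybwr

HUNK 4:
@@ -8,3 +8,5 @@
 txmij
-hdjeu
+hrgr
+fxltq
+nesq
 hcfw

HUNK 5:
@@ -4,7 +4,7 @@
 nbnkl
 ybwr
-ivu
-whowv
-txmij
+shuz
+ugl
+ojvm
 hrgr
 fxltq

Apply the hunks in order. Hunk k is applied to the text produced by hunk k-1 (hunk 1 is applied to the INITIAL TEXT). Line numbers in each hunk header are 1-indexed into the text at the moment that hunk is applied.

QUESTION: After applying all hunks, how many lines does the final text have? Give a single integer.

Answer: 12

Derivation:
Hunk 1: at line 5 remove [sim] add [dsla,mix] -> 10 lines: ufam sbeqb vxvm ybwr ivu dsla mix txmij hdjeu hcfw
Hunk 2: at line 4 remove [dsla,mix] add [whowv] -> 9 lines: ufam sbeqb vxvm ybwr ivu whowv txmij hdjeu hcfw
Hunk 3: at line 2 remove [vxvm] add [ard,nbnkl] -> 10 lines: ufam sbeqb ard nbnkl ybwr ivu whowv txmij hdjeu hcfw
Hunk 4: at line 8 remove [hdjeu] add [hrgr,fxltq,nesq] -> 12 lines: ufam sbeqb ard nbnkl ybwr ivu whowv txmij hrgr fxltq nesq hcfw
Hunk 5: at line 4 remove [ivu,whowv,txmij] add [shuz,ugl,ojvm] -> 12 lines: ufam sbeqb ard nbnkl ybwr shuz ugl ojvm hrgr fxltq nesq hcfw
Final line count: 12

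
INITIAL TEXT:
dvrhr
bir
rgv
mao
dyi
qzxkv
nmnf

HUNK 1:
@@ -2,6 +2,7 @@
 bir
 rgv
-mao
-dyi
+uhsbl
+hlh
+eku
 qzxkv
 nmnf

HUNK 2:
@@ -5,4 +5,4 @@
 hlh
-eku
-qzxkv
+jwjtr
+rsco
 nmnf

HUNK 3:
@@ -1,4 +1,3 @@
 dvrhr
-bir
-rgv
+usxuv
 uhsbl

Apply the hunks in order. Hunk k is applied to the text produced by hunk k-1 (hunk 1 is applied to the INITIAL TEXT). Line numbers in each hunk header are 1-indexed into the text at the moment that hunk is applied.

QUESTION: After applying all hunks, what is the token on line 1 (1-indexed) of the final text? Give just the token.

Answer: dvrhr

Derivation:
Hunk 1: at line 2 remove [mao,dyi] add [uhsbl,hlh,eku] -> 8 lines: dvrhr bir rgv uhsbl hlh eku qzxkv nmnf
Hunk 2: at line 5 remove [eku,qzxkv] add [jwjtr,rsco] -> 8 lines: dvrhr bir rgv uhsbl hlh jwjtr rsco nmnf
Hunk 3: at line 1 remove [bir,rgv] add [usxuv] -> 7 lines: dvrhr usxuv uhsbl hlh jwjtr rsco nmnf
Final line 1: dvrhr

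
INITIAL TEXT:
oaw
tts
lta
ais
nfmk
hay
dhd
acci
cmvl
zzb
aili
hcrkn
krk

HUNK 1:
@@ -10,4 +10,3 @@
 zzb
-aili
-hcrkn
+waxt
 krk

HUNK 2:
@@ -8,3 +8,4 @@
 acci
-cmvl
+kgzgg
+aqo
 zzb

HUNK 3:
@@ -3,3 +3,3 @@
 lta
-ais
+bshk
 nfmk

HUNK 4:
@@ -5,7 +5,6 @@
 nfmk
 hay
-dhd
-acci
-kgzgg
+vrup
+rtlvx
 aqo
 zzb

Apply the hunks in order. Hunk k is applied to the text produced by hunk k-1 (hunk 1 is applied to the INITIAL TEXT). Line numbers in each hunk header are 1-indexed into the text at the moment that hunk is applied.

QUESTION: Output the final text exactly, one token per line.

Hunk 1: at line 10 remove [aili,hcrkn] add [waxt] -> 12 lines: oaw tts lta ais nfmk hay dhd acci cmvl zzb waxt krk
Hunk 2: at line 8 remove [cmvl] add [kgzgg,aqo] -> 13 lines: oaw tts lta ais nfmk hay dhd acci kgzgg aqo zzb waxt krk
Hunk 3: at line 3 remove [ais] add [bshk] -> 13 lines: oaw tts lta bshk nfmk hay dhd acci kgzgg aqo zzb waxt krk
Hunk 4: at line 5 remove [dhd,acci,kgzgg] add [vrup,rtlvx] -> 12 lines: oaw tts lta bshk nfmk hay vrup rtlvx aqo zzb waxt krk

Answer: oaw
tts
lta
bshk
nfmk
hay
vrup
rtlvx
aqo
zzb
waxt
krk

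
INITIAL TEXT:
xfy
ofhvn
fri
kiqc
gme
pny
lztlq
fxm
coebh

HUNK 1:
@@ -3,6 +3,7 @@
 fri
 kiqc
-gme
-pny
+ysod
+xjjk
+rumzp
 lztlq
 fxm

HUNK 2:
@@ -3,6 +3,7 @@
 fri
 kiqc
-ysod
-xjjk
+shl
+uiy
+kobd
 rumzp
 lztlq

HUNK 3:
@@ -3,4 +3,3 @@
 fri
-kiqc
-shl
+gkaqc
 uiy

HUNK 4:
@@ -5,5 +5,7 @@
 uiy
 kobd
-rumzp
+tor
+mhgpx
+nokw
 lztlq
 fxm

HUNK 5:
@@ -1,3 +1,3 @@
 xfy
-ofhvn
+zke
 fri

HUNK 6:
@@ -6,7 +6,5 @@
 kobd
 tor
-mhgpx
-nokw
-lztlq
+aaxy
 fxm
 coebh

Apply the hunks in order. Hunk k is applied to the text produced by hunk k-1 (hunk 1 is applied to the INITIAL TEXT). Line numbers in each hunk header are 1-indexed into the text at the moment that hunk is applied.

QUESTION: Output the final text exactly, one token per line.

Answer: xfy
zke
fri
gkaqc
uiy
kobd
tor
aaxy
fxm
coebh

Derivation:
Hunk 1: at line 3 remove [gme,pny] add [ysod,xjjk,rumzp] -> 10 lines: xfy ofhvn fri kiqc ysod xjjk rumzp lztlq fxm coebh
Hunk 2: at line 3 remove [ysod,xjjk] add [shl,uiy,kobd] -> 11 lines: xfy ofhvn fri kiqc shl uiy kobd rumzp lztlq fxm coebh
Hunk 3: at line 3 remove [kiqc,shl] add [gkaqc] -> 10 lines: xfy ofhvn fri gkaqc uiy kobd rumzp lztlq fxm coebh
Hunk 4: at line 5 remove [rumzp] add [tor,mhgpx,nokw] -> 12 lines: xfy ofhvn fri gkaqc uiy kobd tor mhgpx nokw lztlq fxm coebh
Hunk 5: at line 1 remove [ofhvn] add [zke] -> 12 lines: xfy zke fri gkaqc uiy kobd tor mhgpx nokw lztlq fxm coebh
Hunk 6: at line 6 remove [mhgpx,nokw,lztlq] add [aaxy] -> 10 lines: xfy zke fri gkaqc uiy kobd tor aaxy fxm coebh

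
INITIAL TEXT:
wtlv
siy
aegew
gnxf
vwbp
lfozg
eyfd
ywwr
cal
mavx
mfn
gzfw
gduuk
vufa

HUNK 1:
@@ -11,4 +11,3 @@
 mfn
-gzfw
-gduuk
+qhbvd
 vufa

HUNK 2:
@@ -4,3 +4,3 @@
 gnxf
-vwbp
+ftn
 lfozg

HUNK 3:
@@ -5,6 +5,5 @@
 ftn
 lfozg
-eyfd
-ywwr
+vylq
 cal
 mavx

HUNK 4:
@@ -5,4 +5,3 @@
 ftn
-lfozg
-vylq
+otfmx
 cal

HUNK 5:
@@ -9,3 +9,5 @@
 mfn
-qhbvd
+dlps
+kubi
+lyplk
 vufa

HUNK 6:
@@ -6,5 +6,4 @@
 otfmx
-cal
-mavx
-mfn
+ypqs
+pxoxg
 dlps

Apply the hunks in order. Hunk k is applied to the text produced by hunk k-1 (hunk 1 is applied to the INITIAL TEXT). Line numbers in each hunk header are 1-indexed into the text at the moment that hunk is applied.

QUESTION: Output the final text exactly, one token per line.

Hunk 1: at line 11 remove [gzfw,gduuk] add [qhbvd] -> 13 lines: wtlv siy aegew gnxf vwbp lfozg eyfd ywwr cal mavx mfn qhbvd vufa
Hunk 2: at line 4 remove [vwbp] add [ftn] -> 13 lines: wtlv siy aegew gnxf ftn lfozg eyfd ywwr cal mavx mfn qhbvd vufa
Hunk 3: at line 5 remove [eyfd,ywwr] add [vylq] -> 12 lines: wtlv siy aegew gnxf ftn lfozg vylq cal mavx mfn qhbvd vufa
Hunk 4: at line 5 remove [lfozg,vylq] add [otfmx] -> 11 lines: wtlv siy aegew gnxf ftn otfmx cal mavx mfn qhbvd vufa
Hunk 5: at line 9 remove [qhbvd] add [dlps,kubi,lyplk] -> 13 lines: wtlv siy aegew gnxf ftn otfmx cal mavx mfn dlps kubi lyplk vufa
Hunk 6: at line 6 remove [cal,mavx,mfn] add [ypqs,pxoxg] -> 12 lines: wtlv siy aegew gnxf ftn otfmx ypqs pxoxg dlps kubi lyplk vufa

Answer: wtlv
siy
aegew
gnxf
ftn
otfmx
ypqs
pxoxg
dlps
kubi
lyplk
vufa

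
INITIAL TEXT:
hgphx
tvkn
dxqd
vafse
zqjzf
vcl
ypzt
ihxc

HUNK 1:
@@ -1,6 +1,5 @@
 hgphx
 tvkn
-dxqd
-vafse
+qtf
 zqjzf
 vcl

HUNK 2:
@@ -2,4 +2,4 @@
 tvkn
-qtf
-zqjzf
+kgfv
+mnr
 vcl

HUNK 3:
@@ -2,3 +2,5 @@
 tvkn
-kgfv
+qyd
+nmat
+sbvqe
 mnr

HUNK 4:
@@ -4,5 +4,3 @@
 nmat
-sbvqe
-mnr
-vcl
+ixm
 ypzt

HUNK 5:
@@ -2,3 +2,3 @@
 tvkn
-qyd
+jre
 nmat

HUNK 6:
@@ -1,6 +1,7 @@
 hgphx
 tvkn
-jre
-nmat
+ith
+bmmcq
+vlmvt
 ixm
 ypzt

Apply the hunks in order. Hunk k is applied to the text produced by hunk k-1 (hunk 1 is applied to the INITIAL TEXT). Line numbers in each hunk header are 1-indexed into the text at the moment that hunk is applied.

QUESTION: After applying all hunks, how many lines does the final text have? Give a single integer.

Answer: 8

Derivation:
Hunk 1: at line 1 remove [dxqd,vafse] add [qtf] -> 7 lines: hgphx tvkn qtf zqjzf vcl ypzt ihxc
Hunk 2: at line 2 remove [qtf,zqjzf] add [kgfv,mnr] -> 7 lines: hgphx tvkn kgfv mnr vcl ypzt ihxc
Hunk 3: at line 2 remove [kgfv] add [qyd,nmat,sbvqe] -> 9 lines: hgphx tvkn qyd nmat sbvqe mnr vcl ypzt ihxc
Hunk 4: at line 4 remove [sbvqe,mnr,vcl] add [ixm] -> 7 lines: hgphx tvkn qyd nmat ixm ypzt ihxc
Hunk 5: at line 2 remove [qyd] add [jre] -> 7 lines: hgphx tvkn jre nmat ixm ypzt ihxc
Hunk 6: at line 1 remove [jre,nmat] add [ith,bmmcq,vlmvt] -> 8 lines: hgphx tvkn ith bmmcq vlmvt ixm ypzt ihxc
Final line count: 8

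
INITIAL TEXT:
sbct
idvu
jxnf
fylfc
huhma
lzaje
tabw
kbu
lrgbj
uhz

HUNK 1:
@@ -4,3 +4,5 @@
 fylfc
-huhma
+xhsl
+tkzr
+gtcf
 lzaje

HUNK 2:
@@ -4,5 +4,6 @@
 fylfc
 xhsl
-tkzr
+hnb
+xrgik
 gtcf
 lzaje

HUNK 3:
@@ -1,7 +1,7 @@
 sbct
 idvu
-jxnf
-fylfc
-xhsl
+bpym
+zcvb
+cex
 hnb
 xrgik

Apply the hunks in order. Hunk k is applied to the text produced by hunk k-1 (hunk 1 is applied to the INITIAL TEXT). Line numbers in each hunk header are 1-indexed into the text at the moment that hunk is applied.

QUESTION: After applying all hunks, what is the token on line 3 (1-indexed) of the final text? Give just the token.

Answer: bpym

Derivation:
Hunk 1: at line 4 remove [huhma] add [xhsl,tkzr,gtcf] -> 12 lines: sbct idvu jxnf fylfc xhsl tkzr gtcf lzaje tabw kbu lrgbj uhz
Hunk 2: at line 4 remove [tkzr] add [hnb,xrgik] -> 13 lines: sbct idvu jxnf fylfc xhsl hnb xrgik gtcf lzaje tabw kbu lrgbj uhz
Hunk 3: at line 1 remove [jxnf,fylfc,xhsl] add [bpym,zcvb,cex] -> 13 lines: sbct idvu bpym zcvb cex hnb xrgik gtcf lzaje tabw kbu lrgbj uhz
Final line 3: bpym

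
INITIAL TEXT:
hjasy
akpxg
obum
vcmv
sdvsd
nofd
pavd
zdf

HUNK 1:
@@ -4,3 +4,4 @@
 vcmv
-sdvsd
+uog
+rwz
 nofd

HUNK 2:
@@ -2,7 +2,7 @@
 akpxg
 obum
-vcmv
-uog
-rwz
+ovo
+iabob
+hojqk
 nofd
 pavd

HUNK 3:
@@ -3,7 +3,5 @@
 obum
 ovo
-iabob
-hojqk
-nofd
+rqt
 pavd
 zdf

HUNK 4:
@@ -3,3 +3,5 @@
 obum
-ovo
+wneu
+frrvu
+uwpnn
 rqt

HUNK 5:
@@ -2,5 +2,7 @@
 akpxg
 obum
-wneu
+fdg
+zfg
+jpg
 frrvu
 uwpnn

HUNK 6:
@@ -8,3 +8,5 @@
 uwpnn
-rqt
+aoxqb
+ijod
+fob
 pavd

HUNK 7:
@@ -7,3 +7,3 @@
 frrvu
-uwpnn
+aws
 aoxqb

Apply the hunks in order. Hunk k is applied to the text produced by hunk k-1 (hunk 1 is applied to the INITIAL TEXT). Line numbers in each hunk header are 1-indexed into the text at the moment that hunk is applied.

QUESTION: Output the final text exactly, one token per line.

Hunk 1: at line 4 remove [sdvsd] add [uog,rwz] -> 9 lines: hjasy akpxg obum vcmv uog rwz nofd pavd zdf
Hunk 2: at line 2 remove [vcmv,uog,rwz] add [ovo,iabob,hojqk] -> 9 lines: hjasy akpxg obum ovo iabob hojqk nofd pavd zdf
Hunk 3: at line 3 remove [iabob,hojqk,nofd] add [rqt] -> 7 lines: hjasy akpxg obum ovo rqt pavd zdf
Hunk 4: at line 3 remove [ovo] add [wneu,frrvu,uwpnn] -> 9 lines: hjasy akpxg obum wneu frrvu uwpnn rqt pavd zdf
Hunk 5: at line 2 remove [wneu] add [fdg,zfg,jpg] -> 11 lines: hjasy akpxg obum fdg zfg jpg frrvu uwpnn rqt pavd zdf
Hunk 6: at line 8 remove [rqt] add [aoxqb,ijod,fob] -> 13 lines: hjasy akpxg obum fdg zfg jpg frrvu uwpnn aoxqb ijod fob pavd zdf
Hunk 7: at line 7 remove [uwpnn] add [aws] -> 13 lines: hjasy akpxg obum fdg zfg jpg frrvu aws aoxqb ijod fob pavd zdf

Answer: hjasy
akpxg
obum
fdg
zfg
jpg
frrvu
aws
aoxqb
ijod
fob
pavd
zdf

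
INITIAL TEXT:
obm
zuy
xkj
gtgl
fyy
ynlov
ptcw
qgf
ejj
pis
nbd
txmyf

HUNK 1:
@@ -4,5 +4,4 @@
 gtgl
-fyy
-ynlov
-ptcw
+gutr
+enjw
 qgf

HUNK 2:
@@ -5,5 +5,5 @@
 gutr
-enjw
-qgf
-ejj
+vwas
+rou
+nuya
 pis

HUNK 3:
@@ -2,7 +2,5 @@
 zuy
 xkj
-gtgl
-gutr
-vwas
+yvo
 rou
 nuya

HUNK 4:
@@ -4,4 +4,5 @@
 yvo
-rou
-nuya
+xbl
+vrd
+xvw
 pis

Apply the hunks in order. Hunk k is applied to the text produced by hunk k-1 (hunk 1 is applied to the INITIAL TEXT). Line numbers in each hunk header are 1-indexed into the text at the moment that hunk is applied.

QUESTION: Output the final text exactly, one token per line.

Hunk 1: at line 4 remove [fyy,ynlov,ptcw] add [gutr,enjw] -> 11 lines: obm zuy xkj gtgl gutr enjw qgf ejj pis nbd txmyf
Hunk 2: at line 5 remove [enjw,qgf,ejj] add [vwas,rou,nuya] -> 11 lines: obm zuy xkj gtgl gutr vwas rou nuya pis nbd txmyf
Hunk 3: at line 2 remove [gtgl,gutr,vwas] add [yvo] -> 9 lines: obm zuy xkj yvo rou nuya pis nbd txmyf
Hunk 4: at line 4 remove [rou,nuya] add [xbl,vrd,xvw] -> 10 lines: obm zuy xkj yvo xbl vrd xvw pis nbd txmyf

Answer: obm
zuy
xkj
yvo
xbl
vrd
xvw
pis
nbd
txmyf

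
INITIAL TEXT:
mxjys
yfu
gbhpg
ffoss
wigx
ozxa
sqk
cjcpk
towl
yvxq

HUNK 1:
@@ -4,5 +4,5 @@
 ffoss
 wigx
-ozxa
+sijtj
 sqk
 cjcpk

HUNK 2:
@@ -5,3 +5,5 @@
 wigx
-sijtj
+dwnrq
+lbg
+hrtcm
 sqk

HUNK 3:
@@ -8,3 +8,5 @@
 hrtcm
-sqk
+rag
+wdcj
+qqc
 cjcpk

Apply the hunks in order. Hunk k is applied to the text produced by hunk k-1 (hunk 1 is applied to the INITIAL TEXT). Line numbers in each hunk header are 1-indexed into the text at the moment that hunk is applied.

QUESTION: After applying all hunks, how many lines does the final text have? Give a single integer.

Answer: 14

Derivation:
Hunk 1: at line 4 remove [ozxa] add [sijtj] -> 10 lines: mxjys yfu gbhpg ffoss wigx sijtj sqk cjcpk towl yvxq
Hunk 2: at line 5 remove [sijtj] add [dwnrq,lbg,hrtcm] -> 12 lines: mxjys yfu gbhpg ffoss wigx dwnrq lbg hrtcm sqk cjcpk towl yvxq
Hunk 3: at line 8 remove [sqk] add [rag,wdcj,qqc] -> 14 lines: mxjys yfu gbhpg ffoss wigx dwnrq lbg hrtcm rag wdcj qqc cjcpk towl yvxq
Final line count: 14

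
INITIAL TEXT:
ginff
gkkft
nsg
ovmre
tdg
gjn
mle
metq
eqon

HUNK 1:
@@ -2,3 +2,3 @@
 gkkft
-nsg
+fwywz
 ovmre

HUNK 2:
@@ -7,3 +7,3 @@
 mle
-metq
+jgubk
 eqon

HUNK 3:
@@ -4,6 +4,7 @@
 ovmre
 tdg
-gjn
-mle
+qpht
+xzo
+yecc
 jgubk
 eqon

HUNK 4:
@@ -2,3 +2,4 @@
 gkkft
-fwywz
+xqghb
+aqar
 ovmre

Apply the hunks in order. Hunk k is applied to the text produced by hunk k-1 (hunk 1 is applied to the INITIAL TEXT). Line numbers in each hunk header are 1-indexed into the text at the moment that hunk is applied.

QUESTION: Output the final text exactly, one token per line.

Hunk 1: at line 2 remove [nsg] add [fwywz] -> 9 lines: ginff gkkft fwywz ovmre tdg gjn mle metq eqon
Hunk 2: at line 7 remove [metq] add [jgubk] -> 9 lines: ginff gkkft fwywz ovmre tdg gjn mle jgubk eqon
Hunk 3: at line 4 remove [gjn,mle] add [qpht,xzo,yecc] -> 10 lines: ginff gkkft fwywz ovmre tdg qpht xzo yecc jgubk eqon
Hunk 4: at line 2 remove [fwywz] add [xqghb,aqar] -> 11 lines: ginff gkkft xqghb aqar ovmre tdg qpht xzo yecc jgubk eqon

Answer: ginff
gkkft
xqghb
aqar
ovmre
tdg
qpht
xzo
yecc
jgubk
eqon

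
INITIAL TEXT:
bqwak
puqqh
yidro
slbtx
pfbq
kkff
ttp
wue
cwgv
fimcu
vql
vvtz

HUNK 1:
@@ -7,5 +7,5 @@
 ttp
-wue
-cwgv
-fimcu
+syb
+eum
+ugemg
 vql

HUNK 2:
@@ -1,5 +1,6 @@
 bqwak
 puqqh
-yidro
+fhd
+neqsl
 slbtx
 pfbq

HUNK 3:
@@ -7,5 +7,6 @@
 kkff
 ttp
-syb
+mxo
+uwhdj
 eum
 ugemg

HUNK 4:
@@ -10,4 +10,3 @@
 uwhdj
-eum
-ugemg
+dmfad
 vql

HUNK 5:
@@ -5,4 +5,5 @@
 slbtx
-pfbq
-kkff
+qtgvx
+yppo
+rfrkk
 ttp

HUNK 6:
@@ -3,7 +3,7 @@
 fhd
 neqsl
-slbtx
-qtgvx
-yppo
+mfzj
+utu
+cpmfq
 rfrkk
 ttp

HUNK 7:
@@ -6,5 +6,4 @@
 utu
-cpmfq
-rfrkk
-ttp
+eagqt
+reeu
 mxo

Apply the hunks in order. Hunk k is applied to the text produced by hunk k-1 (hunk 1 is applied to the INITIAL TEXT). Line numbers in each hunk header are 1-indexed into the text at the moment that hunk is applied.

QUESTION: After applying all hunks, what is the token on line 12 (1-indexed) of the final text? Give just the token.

Hunk 1: at line 7 remove [wue,cwgv,fimcu] add [syb,eum,ugemg] -> 12 lines: bqwak puqqh yidro slbtx pfbq kkff ttp syb eum ugemg vql vvtz
Hunk 2: at line 1 remove [yidro] add [fhd,neqsl] -> 13 lines: bqwak puqqh fhd neqsl slbtx pfbq kkff ttp syb eum ugemg vql vvtz
Hunk 3: at line 7 remove [syb] add [mxo,uwhdj] -> 14 lines: bqwak puqqh fhd neqsl slbtx pfbq kkff ttp mxo uwhdj eum ugemg vql vvtz
Hunk 4: at line 10 remove [eum,ugemg] add [dmfad] -> 13 lines: bqwak puqqh fhd neqsl slbtx pfbq kkff ttp mxo uwhdj dmfad vql vvtz
Hunk 5: at line 5 remove [pfbq,kkff] add [qtgvx,yppo,rfrkk] -> 14 lines: bqwak puqqh fhd neqsl slbtx qtgvx yppo rfrkk ttp mxo uwhdj dmfad vql vvtz
Hunk 6: at line 3 remove [slbtx,qtgvx,yppo] add [mfzj,utu,cpmfq] -> 14 lines: bqwak puqqh fhd neqsl mfzj utu cpmfq rfrkk ttp mxo uwhdj dmfad vql vvtz
Hunk 7: at line 6 remove [cpmfq,rfrkk,ttp] add [eagqt,reeu] -> 13 lines: bqwak puqqh fhd neqsl mfzj utu eagqt reeu mxo uwhdj dmfad vql vvtz
Final line 12: vql

Answer: vql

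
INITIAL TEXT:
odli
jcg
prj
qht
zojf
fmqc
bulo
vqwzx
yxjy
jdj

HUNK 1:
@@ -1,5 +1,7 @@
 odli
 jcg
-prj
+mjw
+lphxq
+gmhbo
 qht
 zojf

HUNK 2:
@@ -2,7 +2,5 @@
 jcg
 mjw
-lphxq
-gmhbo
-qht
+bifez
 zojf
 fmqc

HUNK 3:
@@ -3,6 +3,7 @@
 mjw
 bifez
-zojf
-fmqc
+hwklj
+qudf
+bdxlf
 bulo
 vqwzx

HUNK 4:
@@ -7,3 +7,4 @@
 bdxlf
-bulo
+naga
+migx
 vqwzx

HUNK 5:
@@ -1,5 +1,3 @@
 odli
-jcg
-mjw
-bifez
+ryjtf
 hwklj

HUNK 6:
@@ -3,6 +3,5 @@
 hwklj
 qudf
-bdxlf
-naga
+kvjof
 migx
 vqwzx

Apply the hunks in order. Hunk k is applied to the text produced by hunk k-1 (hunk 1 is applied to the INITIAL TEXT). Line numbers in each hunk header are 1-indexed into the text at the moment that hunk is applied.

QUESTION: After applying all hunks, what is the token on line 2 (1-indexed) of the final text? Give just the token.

Hunk 1: at line 1 remove [prj] add [mjw,lphxq,gmhbo] -> 12 lines: odli jcg mjw lphxq gmhbo qht zojf fmqc bulo vqwzx yxjy jdj
Hunk 2: at line 2 remove [lphxq,gmhbo,qht] add [bifez] -> 10 lines: odli jcg mjw bifez zojf fmqc bulo vqwzx yxjy jdj
Hunk 3: at line 3 remove [zojf,fmqc] add [hwklj,qudf,bdxlf] -> 11 lines: odli jcg mjw bifez hwklj qudf bdxlf bulo vqwzx yxjy jdj
Hunk 4: at line 7 remove [bulo] add [naga,migx] -> 12 lines: odli jcg mjw bifez hwklj qudf bdxlf naga migx vqwzx yxjy jdj
Hunk 5: at line 1 remove [jcg,mjw,bifez] add [ryjtf] -> 10 lines: odli ryjtf hwklj qudf bdxlf naga migx vqwzx yxjy jdj
Hunk 6: at line 3 remove [bdxlf,naga] add [kvjof] -> 9 lines: odli ryjtf hwklj qudf kvjof migx vqwzx yxjy jdj
Final line 2: ryjtf

Answer: ryjtf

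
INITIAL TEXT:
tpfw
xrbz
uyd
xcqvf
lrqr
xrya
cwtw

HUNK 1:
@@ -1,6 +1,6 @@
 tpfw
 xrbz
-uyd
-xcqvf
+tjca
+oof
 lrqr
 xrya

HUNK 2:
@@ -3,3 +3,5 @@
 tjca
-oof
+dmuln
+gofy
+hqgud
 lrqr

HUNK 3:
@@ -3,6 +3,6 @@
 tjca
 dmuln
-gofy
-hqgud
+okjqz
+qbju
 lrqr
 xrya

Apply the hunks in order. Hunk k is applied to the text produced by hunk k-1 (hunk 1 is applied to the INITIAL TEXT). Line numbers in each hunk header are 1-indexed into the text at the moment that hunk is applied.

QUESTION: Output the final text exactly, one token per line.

Hunk 1: at line 1 remove [uyd,xcqvf] add [tjca,oof] -> 7 lines: tpfw xrbz tjca oof lrqr xrya cwtw
Hunk 2: at line 3 remove [oof] add [dmuln,gofy,hqgud] -> 9 lines: tpfw xrbz tjca dmuln gofy hqgud lrqr xrya cwtw
Hunk 3: at line 3 remove [gofy,hqgud] add [okjqz,qbju] -> 9 lines: tpfw xrbz tjca dmuln okjqz qbju lrqr xrya cwtw

Answer: tpfw
xrbz
tjca
dmuln
okjqz
qbju
lrqr
xrya
cwtw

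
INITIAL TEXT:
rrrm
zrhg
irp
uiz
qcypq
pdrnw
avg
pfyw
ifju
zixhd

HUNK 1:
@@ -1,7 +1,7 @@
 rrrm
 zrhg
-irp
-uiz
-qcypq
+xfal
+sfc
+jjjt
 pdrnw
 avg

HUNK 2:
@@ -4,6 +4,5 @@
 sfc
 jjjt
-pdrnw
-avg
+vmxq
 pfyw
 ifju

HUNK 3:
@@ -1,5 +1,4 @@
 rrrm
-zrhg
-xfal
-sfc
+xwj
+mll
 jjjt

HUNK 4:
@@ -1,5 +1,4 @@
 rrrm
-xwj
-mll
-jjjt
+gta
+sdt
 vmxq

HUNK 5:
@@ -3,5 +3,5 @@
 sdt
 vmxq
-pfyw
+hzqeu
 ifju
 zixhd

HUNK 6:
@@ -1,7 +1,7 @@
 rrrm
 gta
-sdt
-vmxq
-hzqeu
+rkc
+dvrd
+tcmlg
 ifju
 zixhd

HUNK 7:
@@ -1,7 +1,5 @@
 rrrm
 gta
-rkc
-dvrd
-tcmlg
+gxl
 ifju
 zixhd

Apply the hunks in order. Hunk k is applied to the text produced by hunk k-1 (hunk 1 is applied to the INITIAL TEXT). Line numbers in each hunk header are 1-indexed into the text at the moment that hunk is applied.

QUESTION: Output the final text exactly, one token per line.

Hunk 1: at line 1 remove [irp,uiz,qcypq] add [xfal,sfc,jjjt] -> 10 lines: rrrm zrhg xfal sfc jjjt pdrnw avg pfyw ifju zixhd
Hunk 2: at line 4 remove [pdrnw,avg] add [vmxq] -> 9 lines: rrrm zrhg xfal sfc jjjt vmxq pfyw ifju zixhd
Hunk 3: at line 1 remove [zrhg,xfal,sfc] add [xwj,mll] -> 8 lines: rrrm xwj mll jjjt vmxq pfyw ifju zixhd
Hunk 4: at line 1 remove [xwj,mll,jjjt] add [gta,sdt] -> 7 lines: rrrm gta sdt vmxq pfyw ifju zixhd
Hunk 5: at line 3 remove [pfyw] add [hzqeu] -> 7 lines: rrrm gta sdt vmxq hzqeu ifju zixhd
Hunk 6: at line 1 remove [sdt,vmxq,hzqeu] add [rkc,dvrd,tcmlg] -> 7 lines: rrrm gta rkc dvrd tcmlg ifju zixhd
Hunk 7: at line 1 remove [rkc,dvrd,tcmlg] add [gxl] -> 5 lines: rrrm gta gxl ifju zixhd

Answer: rrrm
gta
gxl
ifju
zixhd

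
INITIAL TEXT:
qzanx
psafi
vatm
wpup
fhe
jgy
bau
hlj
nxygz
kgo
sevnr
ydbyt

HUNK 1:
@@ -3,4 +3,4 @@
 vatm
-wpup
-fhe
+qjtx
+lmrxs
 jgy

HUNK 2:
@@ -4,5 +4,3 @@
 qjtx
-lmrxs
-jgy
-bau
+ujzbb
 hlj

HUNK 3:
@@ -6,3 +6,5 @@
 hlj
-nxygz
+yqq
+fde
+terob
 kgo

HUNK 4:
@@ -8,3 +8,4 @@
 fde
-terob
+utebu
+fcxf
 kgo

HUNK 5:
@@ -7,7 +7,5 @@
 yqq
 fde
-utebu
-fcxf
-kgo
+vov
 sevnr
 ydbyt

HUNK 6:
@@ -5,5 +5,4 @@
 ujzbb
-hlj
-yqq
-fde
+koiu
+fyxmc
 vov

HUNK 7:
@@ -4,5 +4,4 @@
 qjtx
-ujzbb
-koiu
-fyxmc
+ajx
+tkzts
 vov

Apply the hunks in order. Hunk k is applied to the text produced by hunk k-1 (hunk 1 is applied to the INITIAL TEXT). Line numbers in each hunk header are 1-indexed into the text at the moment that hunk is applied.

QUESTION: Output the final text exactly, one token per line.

Answer: qzanx
psafi
vatm
qjtx
ajx
tkzts
vov
sevnr
ydbyt

Derivation:
Hunk 1: at line 3 remove [wpup,fhe] add [qjtx,lmrxs] -> 12 lines: qzanx psafi vatm qjtx lmrxs jgy bau hlj nxygz kgo sevnr ydbyt
Hunk 2: at line 4 remove [lmrxs,jgy,bau] add [ujzbb] -> 10 lines: qzanx psafi vatm qjtx ujzbb hlj nxygz kgo sevnr ydbyt
Hunk 3: at line 6 remove [nxygz] add [yqq,fde,terob] -> 12 lines: qzanx psafi vatm qjtx ujzbb hlj yqq fde terob kgo sevnr ydbyt
Hunk 4: at line 8 remove [terob] add [utebu,fcxf] -> 13 lines: qzanx psafi vatm qjtx ujzbb hlj yqq fde utebu fcxf kgo sevnr ydbyt
Hunk 5: at line 7 remove [utebu,fcxf,kgo] add [vov] -> 11 lines: qzanx psafi vatm qjtx ujzbb hlj yqq fde vov sevnr ydbyt
Hunk 6: at line 5 remove [hlj,yqq,fde] add [koiu,fyxmc] -> 10 lines: qzanx psafi vatm qjtx ujzbb koiu fyxmc vov sevnr ydbyt
Hunk 7: at line 4 remove [ujzbb,koiu,fyxmc] add [ajx,tkzts] -> 9 lines: qzanx psafi vatm qjtx ajx tkzts vov sevnr ydbyt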